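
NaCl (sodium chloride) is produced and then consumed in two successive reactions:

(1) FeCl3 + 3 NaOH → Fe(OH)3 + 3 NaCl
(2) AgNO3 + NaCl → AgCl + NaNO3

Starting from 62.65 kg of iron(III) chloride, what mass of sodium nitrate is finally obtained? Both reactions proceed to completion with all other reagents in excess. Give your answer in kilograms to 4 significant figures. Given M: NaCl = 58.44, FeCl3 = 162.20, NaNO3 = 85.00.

98.49 kg

62.65 kg = 62650 g.
n(FeCl3) = 62650 / 162.20 = 386.25 mol.
Step 1 gives a 1:3 ratio of FeCl3 to NaCl, so n(NaCl) = 1158.8 mol.
In step 2 the NaCl:NaNO3 ratio is 1:1, so n(NaNO3) = 1158.8 mol.
Mass of NaNO3 = 1158.8 × 85.00 = 98494 g = 98.49 kg.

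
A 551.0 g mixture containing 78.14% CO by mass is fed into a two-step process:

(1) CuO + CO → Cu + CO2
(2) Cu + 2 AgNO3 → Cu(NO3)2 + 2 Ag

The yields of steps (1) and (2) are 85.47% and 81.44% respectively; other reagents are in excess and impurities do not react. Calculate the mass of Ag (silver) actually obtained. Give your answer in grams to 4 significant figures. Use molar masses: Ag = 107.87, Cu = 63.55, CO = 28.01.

Pure CO = 551.0 × 0.7814 = 430.55 g.
n(CO) = 430.55 / 28.01 = 15.371 mol.
Step 1 (CO:Cu = 1:1): theoretical n(Cu) = 15.371 mol; at 85.47% yield, n(Cu) = 13.138 mol.
Step 2 (Cu:Ag = 1:2): theoretical n(Ag) = 26.276 mol, so theoretical mass = 26.276 × 107.87 = 2834.4 g.
At 81.44% yield, actual mass of Ag = 2834.4 × 0.8144 = 2308.3 g.

2308 g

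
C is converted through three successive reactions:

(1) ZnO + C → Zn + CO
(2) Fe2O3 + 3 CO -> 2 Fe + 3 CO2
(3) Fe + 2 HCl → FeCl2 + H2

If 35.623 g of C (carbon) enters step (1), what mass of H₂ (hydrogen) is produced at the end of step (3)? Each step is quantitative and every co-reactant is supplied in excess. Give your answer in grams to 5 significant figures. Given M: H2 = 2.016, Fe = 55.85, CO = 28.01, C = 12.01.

3.9865 g

n(C) = 35.623 / 12.01 = 2.96611 mol.
Reaction (1): C→CO ratio 1:1 ⇒ n(CO) = 2.96611 mol.
Reaction (2): CO→Fe ratio 3:2 ⇒ n(Fe) = 1.97741 mol.
Reaction (3): Fe→H2 ratio 1:1 ⇒ n(H2) = 1.97741 mol.
Mass of H2 = 1.97741 × 2.016 = 3.98645 g.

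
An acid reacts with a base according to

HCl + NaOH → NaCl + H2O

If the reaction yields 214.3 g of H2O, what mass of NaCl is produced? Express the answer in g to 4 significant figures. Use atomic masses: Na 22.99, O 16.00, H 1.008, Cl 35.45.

695.1 g

M(H2O) = 2(1.008) + 16.00 = 18.016 g/mol.
M(NaCl) = 22.99 + 35.45 = 58.44 g/mol.
n(H2O) = 214.30 g / 18.016 g/mol = 11.895 mol.
From the equation the H2O:NaCl mole ratio is 1:1, so n(NaCl) = 11.895 × 1/1 = 11.895 mol.
Mass of NaCl = 11.895 mol × 58.44 g/mol = 695.14 g.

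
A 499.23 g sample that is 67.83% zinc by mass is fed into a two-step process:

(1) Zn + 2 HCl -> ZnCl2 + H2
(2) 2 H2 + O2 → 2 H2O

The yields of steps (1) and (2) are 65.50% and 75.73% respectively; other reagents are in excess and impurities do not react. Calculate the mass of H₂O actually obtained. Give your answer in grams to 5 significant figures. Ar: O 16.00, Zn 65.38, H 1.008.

Pure Zn = 499.23 × 0.6783 = 338.628 g.
M(Zn) = 65.38 g/mol.
M(H2O) = 2(1.008) + 16.00 = 18.016 g/mol.
n(Zn) = 338.628 / 65.38 = 5.17938 mol.
Step 1 (Zn:H2 = 1:1): theoretical n(H2) = 5.17938 mol; at 65.50% yield, n(H2) = 3.39249 mol.
Step 2 (H2:H2O = 2:2): theoretical n(H2O) = 3.39249 mol, so theoretical mass = 3.39249 × 18.016 = 61.1191 g.
At 75.73% yield, actual mass of H2O = 61.1191 × 0.7573 = 46.2855 g.

46.286 g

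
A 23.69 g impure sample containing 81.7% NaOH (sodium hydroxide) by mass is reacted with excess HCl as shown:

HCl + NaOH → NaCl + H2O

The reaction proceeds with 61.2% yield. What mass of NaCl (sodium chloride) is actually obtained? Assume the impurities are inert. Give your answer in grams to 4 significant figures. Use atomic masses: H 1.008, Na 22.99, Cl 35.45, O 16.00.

17.31 g

Pure NaOH available = 23.69 g × 0.817 = 19.355 g.
M(NaOH) = 22.99 + 16.00 + 1.008 = 39.998 g/mol.
M(NaCl) = 22.99 + 35.45 = 58.44 g/mol.
n(NaOH) = 19.355 g / 39.998 g/mol = 0.48389 mol.
From the equation the NaOH:NaCl mole ratio is 1:1, so n(NaCl) = 0.48389 × 1/1 = 0.48389 mol.
Mass of NaCl = 0.48389 mol × 58.44 g/mol = 28.279 g.
Actual mass collected = 28.279 g × 0.612 = 17.307 g.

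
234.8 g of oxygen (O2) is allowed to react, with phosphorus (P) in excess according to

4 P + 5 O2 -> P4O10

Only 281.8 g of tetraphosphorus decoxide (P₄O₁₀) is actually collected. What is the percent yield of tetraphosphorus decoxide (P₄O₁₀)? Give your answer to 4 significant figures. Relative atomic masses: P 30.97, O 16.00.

67.64 %

M(O2) = 2(16.00) = 32.00 g/mol.
M(P4O10) = 4(30.97) + 10(16.00) = 283.88 g/mol.
n(O2) = 234.80 g / 32.00 g/mol = 7.3375 mol.
From the equation the O2:P4O10 mole ratio is 5:1, so n(P4O10) = 7.3375 × 1/5 = 1.4675 mol.
Mass of P4O10 = 1.4675 mol × 283.88 g/mol = 416.59 g.
This is the theoretical yield. Percent yield = 281.8 g / 416.59 g × 100% = 67.644%.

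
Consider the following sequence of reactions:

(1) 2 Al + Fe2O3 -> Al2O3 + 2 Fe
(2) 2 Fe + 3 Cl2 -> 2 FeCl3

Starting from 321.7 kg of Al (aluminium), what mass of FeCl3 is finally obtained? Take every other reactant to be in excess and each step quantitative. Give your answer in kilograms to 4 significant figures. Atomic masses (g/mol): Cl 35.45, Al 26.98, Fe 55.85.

1934 kg

M(Al) = 26.98 g/mol.
M(FeCl3) = 55.85 + 3(35.45) = 162.20 g/mol.
321.7 kg = 321700 g.
n(Al) = 321700 / 26.98 = 11924 mol.
Step 1 gives a 2:2 ratio of Al to Fe, so n(Fe) = 11924 mol.
In step 2 the Fe:FeCl3 ratio is 2:2, so n(FeCl3) = 11924 mol.
Mass of FeCl3 = 11924 × 162.20 = 1.9340 × 10^6 g = 1934 kg.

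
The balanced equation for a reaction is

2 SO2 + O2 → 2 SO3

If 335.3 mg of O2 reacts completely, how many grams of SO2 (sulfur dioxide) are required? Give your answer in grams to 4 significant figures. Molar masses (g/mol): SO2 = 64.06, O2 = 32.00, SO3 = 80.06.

1.342 g

Convert: 335.3 mg = 0.33530 g.
n(O2) = 0.33530 g / 32.00 g/mol = 0.010478 mol.
From the equation the O2:SO2 mole ratio is 1:2, so n(SO2) = 0.010478 × 2/1 = 0.020956 mol.
Mass of SO2 = 0.020956 mol × 64.06 g/mol = 1.3425 g.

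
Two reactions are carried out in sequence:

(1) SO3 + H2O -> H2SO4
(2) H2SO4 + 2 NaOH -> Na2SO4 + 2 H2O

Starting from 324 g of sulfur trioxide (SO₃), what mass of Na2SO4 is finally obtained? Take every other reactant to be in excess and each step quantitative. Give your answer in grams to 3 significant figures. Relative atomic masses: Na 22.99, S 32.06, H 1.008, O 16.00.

M(SO3) = 32.06 + 3(16.00) = 80.06 g/mol.
M(Na2SO4) = 2(22.99) + 32.06 + 4(16.00) = 142.04 g/mol.
n(SO3) = 324.0 / 80.06 = 4.047 mol.
Step 1 gives a 1:1 ratio of SO3 to H2SO4, so n(H2SO4) = 4.047 mol.
In step 2 the H2SO4:Na2SO4 ratio is 1:1, so n(Na2SO4) = 4.047 mol.
Mass of Na2SO4 = 4.047 × 142.04 = 574.8 g.

575 g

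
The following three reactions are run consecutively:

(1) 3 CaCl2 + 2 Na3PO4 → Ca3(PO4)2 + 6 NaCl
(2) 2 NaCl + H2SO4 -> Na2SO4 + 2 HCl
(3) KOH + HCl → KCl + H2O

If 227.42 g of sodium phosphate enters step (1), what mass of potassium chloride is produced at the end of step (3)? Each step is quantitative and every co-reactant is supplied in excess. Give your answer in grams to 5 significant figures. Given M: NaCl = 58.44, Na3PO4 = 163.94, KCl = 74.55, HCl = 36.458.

310.25 g

n(Na3PO4) = 227.42 / 163.94 = 1.38721 mol.
Reaction (1): Na3PO4→NaCl ratio 2:6 ⇒ n(NaCl) = 4.16164 mol.
Reaction (2): NaCl→HCl ratio 2:2 ⇒ n(HCl) = 4.16164 mol.
Reaction (3): HCl→KCl ratio 1:1 ⇒ n(KCl) = 4.16164 mol.
Mass of KCl = 4.16164 × 74.55 = 310.251 g.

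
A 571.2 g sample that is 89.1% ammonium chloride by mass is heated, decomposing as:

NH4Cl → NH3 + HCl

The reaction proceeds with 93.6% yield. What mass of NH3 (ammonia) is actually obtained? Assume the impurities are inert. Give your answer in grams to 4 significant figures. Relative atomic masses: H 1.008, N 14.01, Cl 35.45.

Pure NH4Cl available = 571.2 g × 0.891 = 508.94 g.
M(NH4Cl) = 14.01 + 4(1.008) + 35.45 = 53.492 g/mol.
M(NH3) = 14.01 + 3(1.008) = 17.034 g/mol.
n(NH4Cl) = 508.94 g / 53.492 g/mol = 9.5143 mol.
From the equation the NH4Cl:NH3 mole ratio is 1:1, so n(NH3) = 9.5143 × 1/1 = 9.5143 mol.
Mass of NH3 = 9.5143 mol × 17.034 g/mol = 162.07 g.
Actual mass collected = 162.07 g × 0.936 = 151.69 g.

151.7 g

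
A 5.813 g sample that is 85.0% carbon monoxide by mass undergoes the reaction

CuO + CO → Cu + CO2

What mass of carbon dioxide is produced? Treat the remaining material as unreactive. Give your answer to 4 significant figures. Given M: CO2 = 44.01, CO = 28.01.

Mass of pure CO = 5.813 g × 0.850 = 4.9410 g.
n(CO) = 4.9410 g / 28.01 g/mol = 0.17640 mol.
From the equation the CO:CO2 mole ratio is 1:1, so n(CO2) = 0.17640 × 1/1 = 0.17640 mol.
Mass of CO2 = 0.17640 mol × 44.01 g/mol = 7.7635 g.

7.763 g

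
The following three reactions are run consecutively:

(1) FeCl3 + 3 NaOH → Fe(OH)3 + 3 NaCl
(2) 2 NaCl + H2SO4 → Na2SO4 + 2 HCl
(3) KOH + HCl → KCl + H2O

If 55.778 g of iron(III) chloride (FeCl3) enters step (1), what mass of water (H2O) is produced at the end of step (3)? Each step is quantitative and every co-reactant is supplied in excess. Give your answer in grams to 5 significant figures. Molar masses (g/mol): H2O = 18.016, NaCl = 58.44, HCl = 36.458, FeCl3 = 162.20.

18.586 g

n(FeCl3) = 55.778 / 162.20 = 0.343884 mol.
Reaction (1): FeCl3→NaCl ratio 1:3 ⇒ n(NaCl) = 1.03165 mol.
Reaction (2): NaCl→HCl ratio 2:2 ⇒ n(HCl) = 1.03165 mol.
Reaction (3): HCl→H2O ratio 1:1 ⇒ n(H2O) = 1.03165 mol.
Mass of H2O = 1.03165 × 18.016 = 18.5862 g.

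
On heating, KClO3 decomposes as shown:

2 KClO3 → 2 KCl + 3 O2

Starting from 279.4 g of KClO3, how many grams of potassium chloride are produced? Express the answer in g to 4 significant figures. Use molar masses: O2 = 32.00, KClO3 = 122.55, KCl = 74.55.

170.0 g

n(KClO3) = 279.40 g / 122.55 g/mol = 2.2799 mol.
From the equation the KClO3:KCl mole ratio is 2:2, so n(KCl) = 2.2799 × 2/2 = 2.2799 mol.
Mass of KCl = 2.2799 mol × 74.55 g/mol = 169.97 g.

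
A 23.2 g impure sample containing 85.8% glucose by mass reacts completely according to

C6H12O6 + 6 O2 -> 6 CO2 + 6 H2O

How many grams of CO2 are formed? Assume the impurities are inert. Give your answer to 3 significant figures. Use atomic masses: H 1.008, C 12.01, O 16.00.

29.2 g

Mass of pure C6H12O6 = 23.2 g × 0.858 = 19.91 g.
M(C6H12O6) = 6(12.01) + 12(1.008) + 6(16.00) = 180.156 g/mol.
M(CO2) = 12.01 + 2(16.00) = 44.01 g/mol.
n(C6H12O6) = 19.91 g / 180.156 g/mol = 0.1105 mol.
From the equation the C6H12O6:CO2 mole ratio is 1:6, so n(CO2) = 0.1105 × 6/1 = 0.6629 mol.
Mass of CO2 = 0.6629 mol × 44.01 g/mol = 29.18 g.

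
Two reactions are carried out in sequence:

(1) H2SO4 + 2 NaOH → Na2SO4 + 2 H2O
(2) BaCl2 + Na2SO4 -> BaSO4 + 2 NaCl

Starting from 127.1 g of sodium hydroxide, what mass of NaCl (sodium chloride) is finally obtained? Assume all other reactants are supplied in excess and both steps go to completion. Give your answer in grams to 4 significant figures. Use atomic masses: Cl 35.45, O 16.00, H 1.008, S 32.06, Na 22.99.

M(NaOH) = 22.99 + 16.00 + 1.008 = 39.998 g/mol.
M(NaCl) = 22.99 + 35.45 = 58.44 g/mol.
n(NaOH) = 127.10 / 39.998 = 3.1777 mol.
Step 1 gives a 2:1 ratio of NaOH to Na2SO4, so n(Na2SO4) = 1.5888 mol.
In step 2 the Na2SO4:NaCl ratio is 1:2, so n(NaCl) = 3.1777 mol.
Mass of NaCl = 3.1777 × 58.44 = 185.70 g.

185.7 g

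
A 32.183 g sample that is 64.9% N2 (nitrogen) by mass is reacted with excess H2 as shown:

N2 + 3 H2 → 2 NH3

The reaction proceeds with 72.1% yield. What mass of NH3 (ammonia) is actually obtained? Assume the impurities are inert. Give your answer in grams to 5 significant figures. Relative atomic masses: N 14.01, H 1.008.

Pure N2 available = 32.183 g × 0.649 = 20.8868 g.
M(N2) = 2(14.01) = 28.02 g/mol.
M(NH3) = 14.01 + 3(1.008) = 17.034 g/mol.
n(N2) = 20.8868 g / 28.02 g/mol = 0.745424 mol.
From the equation the N2:NH3 mole ratio is 1:2, so n(NH3) = 0.745424 × 2/1 = 1.49085 mol.
Mass of NH3 = 1.49085 mol × 17.034 g/mol = 25.3951 g.
Actual mass collected = 25.3951 g × 0.721 = 18.3099 g.

18.310 g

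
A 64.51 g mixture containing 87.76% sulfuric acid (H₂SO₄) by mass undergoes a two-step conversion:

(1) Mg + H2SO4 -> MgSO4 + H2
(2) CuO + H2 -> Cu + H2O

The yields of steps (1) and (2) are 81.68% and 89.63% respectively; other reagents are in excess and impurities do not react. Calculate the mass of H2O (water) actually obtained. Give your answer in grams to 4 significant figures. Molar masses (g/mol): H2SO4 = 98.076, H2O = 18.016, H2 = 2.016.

7.614 g

Pure H2SO4 = 64.51 × 0.8776 = 56.614 g.
n(H2SO4) = 56.614 / 98.076 = 0.57725 mol.
Step 1 (H2SO4:H2 = 1:1): theoretical n(H2) = 0.57725 mol; at 81.68% yield, n(H2) = 0.47149 mol.
Step 2 (H2:H2O = 1:1): theoretical n(H2O) = 0.47149 mol, so theoretical mass = 0.47149 × 18.016 = 8.4944 g.
At 89.63% yield, actual mass of H2O = 8.4944 × 0.8963 = 7.6136 g.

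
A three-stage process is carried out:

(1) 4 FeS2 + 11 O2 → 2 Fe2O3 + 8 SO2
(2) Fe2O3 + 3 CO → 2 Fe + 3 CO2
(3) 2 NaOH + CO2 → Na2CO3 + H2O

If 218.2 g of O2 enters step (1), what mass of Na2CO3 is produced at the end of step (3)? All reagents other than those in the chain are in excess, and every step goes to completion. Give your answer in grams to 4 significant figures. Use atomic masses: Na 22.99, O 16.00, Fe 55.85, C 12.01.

394.2 g

M(O2) = 2(16.00) = 32.00 g/mol.
M(Na2CO3) = 2(22.99) + 12.01 + 3(16.00) = 105.99 g/mol.
n(O2) = 218.2 / 32.00 = 6.8187 mol.
Reaction (1): O2→Fe2O3 ratio 11:2 ⇒ n(Fe2O3) = 1.2398 mol.
Reaction (2): Fe2O3→CO2 ratio 1:3 ⇒ n(CO2) = 3.7193 mol.
Reaction (3): CO2→Na2CO3 ratio 1:1 ⇒ n(Na2CO3) = 3.7193 mol.
Mass of Na2CO3 = 3.7193 × 105.99 = 394.21 g.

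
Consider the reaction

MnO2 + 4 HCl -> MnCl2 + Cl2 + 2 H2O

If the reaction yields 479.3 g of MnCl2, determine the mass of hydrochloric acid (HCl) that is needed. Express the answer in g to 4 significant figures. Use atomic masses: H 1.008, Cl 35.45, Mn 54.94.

M(MnCl2) = 54.94 + 2(35.45) = 125.84 g/mol.
M(HCl) = 1.008 + 35.45 = 36.458 g/mol.
n(MnCl2) = 479.30 g / 125.84 g/mol = 3.8088 mol.
From the equation the MnCl2:HCl mole ratio is 1:4, so n(HCl) = 3.8088 × 4/1 = 15.235 mol.
Mass of HCl = 15.235 mol × 36.458 g/mol = 555.45 g.

555.4 g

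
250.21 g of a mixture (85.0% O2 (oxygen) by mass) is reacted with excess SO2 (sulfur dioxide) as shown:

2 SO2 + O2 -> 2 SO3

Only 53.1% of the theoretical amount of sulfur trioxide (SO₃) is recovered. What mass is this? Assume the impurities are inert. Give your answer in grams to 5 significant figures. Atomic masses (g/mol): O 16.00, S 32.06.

Pure O2 available = 250.21 g × 0.850 = 212.679 g.
M(O2) = 2(16.00) = 32.00 g/mol.
M(SO3) = 32.06 + 3(16.00) = 80.06 g/mol.
n(O2) = 212.679 g / 32.00 g/mol = 6.64620 mol.
From the equation the O2:SO3 mole ratio is 1:2, so n(SO3) = 6.64620 × 2/1 = 13.2924 mol.
Mass of SO3 = 13.2924 mol × 80.06 g/mol = 1064.19 g.
Actual mass collected = 1064.19 g × 0.531 = 565.085 g.

565.08 g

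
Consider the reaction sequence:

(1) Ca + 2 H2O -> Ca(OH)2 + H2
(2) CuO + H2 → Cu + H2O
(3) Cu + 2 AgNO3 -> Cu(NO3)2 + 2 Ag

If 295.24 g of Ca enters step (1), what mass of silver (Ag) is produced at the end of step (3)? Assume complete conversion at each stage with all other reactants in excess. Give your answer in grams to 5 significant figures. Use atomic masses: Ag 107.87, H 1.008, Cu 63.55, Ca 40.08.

1589.2 g

M(Ca) = 40.08 g/mol.
M(Ag) = 107.87 g/mol.
n(Ca) = 295.24 / 40.08 = 7.36627 mol.
Reaction (1): Ca→H2 ratio 1:1 ⇒ n(H2) = 7.36627 mol.
Reaction (2): H2→Cu ratio 1:1 ⇒ n(Cu) = 7.36627 mol.
Reaction (3): Cu→Ag ratio 1:2 ⇒ n(Ag) = 14.7325 mol.
Mass of Ag = 14.7325 × 107.87 = 1589.20 g.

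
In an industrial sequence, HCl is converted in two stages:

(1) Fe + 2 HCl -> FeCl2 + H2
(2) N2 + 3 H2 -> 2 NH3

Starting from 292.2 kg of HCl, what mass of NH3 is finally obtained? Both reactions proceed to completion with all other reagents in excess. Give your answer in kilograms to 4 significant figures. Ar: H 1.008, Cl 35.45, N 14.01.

M(HCl) = 1.008 + 35.45 = 36.458 g/mol.
M(NH3) = 14.01 + 3(1.008) = 17.034 g/mol.
292.2 kg = 292200 g.
n(HCl) = 292200 / 36.458 = 8014.7 mol.
Step 1 gives a 2:1 ratio of HCl to H2, so n(H2) = 4007.4 mol.
In step 2 the H2:NH3 ratio is 3:2, so n(NH3) = 2671.6 mol.
Mass of NH3 = 2671.6 × 17.034 = 45507 g = 45.51 kg.

45.51 kg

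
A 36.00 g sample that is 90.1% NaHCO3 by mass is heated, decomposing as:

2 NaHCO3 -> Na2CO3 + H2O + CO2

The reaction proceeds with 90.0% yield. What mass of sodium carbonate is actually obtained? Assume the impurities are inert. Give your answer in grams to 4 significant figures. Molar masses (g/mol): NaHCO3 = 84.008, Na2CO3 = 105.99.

18.42 g

Pure NaHCO3 available = 36.00 g × 0.901 = 32.436 g.
n(NaHCO3) = 32.436 g / 84.008 g/mol = 0.38611 mol.
From the equation the NaHCO3:Na2CO3 mole ratio is 2:1, so n(Na2CO3) = 0.38611 × 1/2 = 0.19305 mol.
Mass of Na2CO3 = 0.19305 mol × 105.99 g/mol = 20.462 g.
Actual mass collected = 20.462 g × 0.900 = 18.416 g.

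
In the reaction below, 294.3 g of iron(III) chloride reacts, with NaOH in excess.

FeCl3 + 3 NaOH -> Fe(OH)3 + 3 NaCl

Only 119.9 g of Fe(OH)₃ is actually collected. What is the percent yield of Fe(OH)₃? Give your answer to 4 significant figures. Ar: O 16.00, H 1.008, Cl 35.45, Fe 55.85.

61.83 %

M(FeCl3) = 55.85 + 3(35.45) = 162.20 g/mol.
M(Fe(OH)3) = 55.85 + 3(16.00) + 3(1.008) = 106.874 g/mol.
n(FeCl3) = 294.30 g / 162.20 g/mol = 1.8144 mol.
From the equation the FeCl3:Fe(OH)3 mole ratio is 1:1, so n(Fe(OH)3) = 1.8144 × 1/1 = 1.8144 mol.
Mass of Fe(OH)3 = 1.8144 mol × 106.874 g/mol = 193.92 g.
This is the theoretical yield. Percent yield = 119.9 g / 193.92 g × 100% = 61.831%.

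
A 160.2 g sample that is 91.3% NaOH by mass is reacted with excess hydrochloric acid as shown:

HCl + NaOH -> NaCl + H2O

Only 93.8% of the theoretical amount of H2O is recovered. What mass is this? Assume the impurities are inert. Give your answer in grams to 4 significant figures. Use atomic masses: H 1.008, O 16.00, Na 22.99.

61.80 g

Pure NaOH available = 160.2 g × 0.913 = 146.26 g.
M(NaOH) = 22.99 + 16.00 + 1.008 = 39.998 g/mol.
M(H2O) = 2(1.008) + 16.00 = 18.016 g/mol.
n(NaOH) = 146.26 g / 39.998 g/mol = 3.6567 mol.
From the equation the NaOH:H2O mole ratio is 1:1, so n(H2O) = 3.6567 × 1/1 = 3.6567 mol.
Mass of H2O = 3.6567 mol × 18.016 g/mol = 65.880 g.
Actual mass collected = 65.880 g × 0.938 = 61.795 g.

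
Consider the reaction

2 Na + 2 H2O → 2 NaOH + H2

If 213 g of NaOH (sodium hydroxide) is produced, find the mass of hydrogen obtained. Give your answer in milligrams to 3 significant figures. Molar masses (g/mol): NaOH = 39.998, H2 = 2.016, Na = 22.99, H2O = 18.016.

n(NaOH) = 213.0 g / 39.998 g/mol = 5.325 mol.
From the equation the NaOH:H2 mole ratio is 2:1, so n(H2) = 5.325 × 1/2 = 2.663 mol.
Mass of H2 = 2.663 mol × 2.016 g/mol = 5.368 g.
Converting to mg: 5.368 g = 5370 mg.

5370 mg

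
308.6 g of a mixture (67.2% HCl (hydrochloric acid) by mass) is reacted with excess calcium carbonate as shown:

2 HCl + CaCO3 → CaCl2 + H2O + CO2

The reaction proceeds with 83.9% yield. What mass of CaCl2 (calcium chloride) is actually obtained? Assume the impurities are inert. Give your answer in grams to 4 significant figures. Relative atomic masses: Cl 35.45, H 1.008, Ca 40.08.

Pure HCl available = 308.6 g × 0.672 = 207.38 g.
M(HCl) = 1.008 + 35.45 = 36.458 g/mol.
M(CaCl2) = 40.08 + 2(35.45) = 110.98 g/mol.
n(HCl) = 207.38 g / 36.458 g/mol = 5.6882 mol.
From the equation the HCl:CaCl2 mole ratio is 2:1, so n(CaCl2) = 5.6882 × 1/2 = 2.8441 mol.
Mass of CaCl2 = 2.8441 mol × 110.98 g/mol = 315.64 g.
Actual mass collected = 315.64 g × 0.839 = 264.82 g.

264.8 g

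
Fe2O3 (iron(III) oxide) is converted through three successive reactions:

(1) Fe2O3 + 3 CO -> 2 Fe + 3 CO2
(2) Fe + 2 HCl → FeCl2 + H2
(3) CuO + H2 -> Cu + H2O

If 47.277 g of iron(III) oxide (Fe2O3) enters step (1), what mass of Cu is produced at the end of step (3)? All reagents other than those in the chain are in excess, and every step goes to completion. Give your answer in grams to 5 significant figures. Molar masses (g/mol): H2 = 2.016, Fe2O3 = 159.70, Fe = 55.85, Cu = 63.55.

n(Fe2O3) = 47.277 / 159.70 = 0.296036 mol.
Reaction (1): Fe2O3→Fe ratio 1:2 ⇒ n(Fe) = 0.592073 mol.
Reaction (2): Fe→H2 ratio 1:1 ⇒ n(H2) = 0.592073 mol.
Reaction (3): H2→Cu ratio 1:1 ⇒ n(Cu) = 0.592073 mol.
Mass of Cu = 0.592073 × 63.55 = 37.6262 g.

37.626 g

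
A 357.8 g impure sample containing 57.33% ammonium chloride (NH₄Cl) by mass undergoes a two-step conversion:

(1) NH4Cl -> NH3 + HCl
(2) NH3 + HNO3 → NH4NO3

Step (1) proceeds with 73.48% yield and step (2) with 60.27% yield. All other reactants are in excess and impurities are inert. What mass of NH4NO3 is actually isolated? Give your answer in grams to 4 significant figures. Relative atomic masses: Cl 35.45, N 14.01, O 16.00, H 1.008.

135.9 g

Pure NH4Cl = 357.8 × 0.5733 = 205.13 g.
M(NH4Cl) = 14.01 + 4(1.008) + 35.45 = 53.492 g/mol.
M(NH4NO3) = 2(14.01) + 4(1.008) + 3(16.00) = 80.052 g/mol.
n(NH4Cl) = 205.13 / 53.492 = 3.8347 mol.
Step 1 (NH4Cl:NH3 = 1:1): theoretical n(NH3) = 3.8347 mol; at 73.48% yield, n(NH3) = 2.8178 mol.
Step 2 (NH3:NH4NO3 = 1:1): theoretical n(NH4NO3) = 2.8178 mol, so theoretical mass = 2.8178 × 80.052 = 225.57 g.
At 60.27% yield, actual mass of NH4NO3 = 225.57 × 0.6027 = 135.95 g.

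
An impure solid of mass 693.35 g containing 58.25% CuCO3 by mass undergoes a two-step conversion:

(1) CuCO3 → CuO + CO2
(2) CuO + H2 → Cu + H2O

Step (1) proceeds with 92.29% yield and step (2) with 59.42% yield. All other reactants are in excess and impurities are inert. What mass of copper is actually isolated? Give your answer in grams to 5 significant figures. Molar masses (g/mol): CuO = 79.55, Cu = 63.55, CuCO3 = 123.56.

Pure CuCO3 = 693.35 × 0.5825 = 403.876 g.
n(CuCO3) = 403.876 / 123.56 = 3.26867 mol.
Step 1 (CuCO3:CuO = 1:1): theoretical n(CuO) = 3.26867 mol; at 92.29% yield, n(CuO) = 3.01665 mol.
Step 2 (CuO:Cu = 1:1): theoretical n(Cu) = 3.01665 mol, so theoretical mass = 3.01665 × 63.55 = 191.708 g.
At 59.42% yield, actual mass of Cu = 191.708 × 0.5942 = 113.913 g.

113.91 g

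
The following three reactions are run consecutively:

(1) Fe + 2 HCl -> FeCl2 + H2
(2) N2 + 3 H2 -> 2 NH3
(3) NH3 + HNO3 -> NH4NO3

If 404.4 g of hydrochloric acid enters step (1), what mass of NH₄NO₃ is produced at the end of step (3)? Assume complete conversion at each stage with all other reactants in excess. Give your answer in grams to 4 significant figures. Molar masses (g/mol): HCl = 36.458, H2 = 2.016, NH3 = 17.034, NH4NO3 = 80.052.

296.0 g

n(HCl) = 404.4 / 36.458 = 11.092 mol.
Reaction (1): HCl→H2 ratio 2:1 ⇒ n(H2) = 5.5461 mol.
Reaction (2): H2→NH3 ratio 3:2 ⇒ n(NH3) = 3.6974 mol.
Reaction (3): NH3→NH4NO3 ratio 1:1 ⇒ n(NH4NO3) = 3.6974 mol.
Mass of NH4NO3 = 3.6974 × 80.052 = 295.98 g.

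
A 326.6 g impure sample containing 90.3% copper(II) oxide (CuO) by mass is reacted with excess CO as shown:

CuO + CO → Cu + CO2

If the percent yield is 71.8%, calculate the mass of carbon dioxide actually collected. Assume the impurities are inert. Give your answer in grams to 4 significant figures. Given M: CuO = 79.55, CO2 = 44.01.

117.1 g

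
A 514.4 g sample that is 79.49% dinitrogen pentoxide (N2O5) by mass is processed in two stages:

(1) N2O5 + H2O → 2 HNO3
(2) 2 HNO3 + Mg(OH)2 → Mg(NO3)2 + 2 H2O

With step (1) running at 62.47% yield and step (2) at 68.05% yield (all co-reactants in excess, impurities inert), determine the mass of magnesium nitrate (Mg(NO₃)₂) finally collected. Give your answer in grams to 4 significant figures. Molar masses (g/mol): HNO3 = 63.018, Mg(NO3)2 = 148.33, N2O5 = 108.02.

Pure N2O5 = 514.4 × 0.7949 = 408.90 g.
n(N2O5) = 408.90 / 108.02 = 3.7854 mol.
Step 1 (N2O5:HNO3 = 1:2): theoretical n(HNO3) = 7.5708 mol; at 62.47% yield, n(HNO3) = 4.7295 mol.
Step 2 (HNO3:Mg(NO3)2 = 2:1): theoretical n(Mg(NO3)2) = 2.3647 mol, so theoretical mass = 2.3647 × 148.33 = 350.76 g.
At 68.05% yield, actual mass of Mg(NO3)2 = 350.76 × 0.6805 = 238.69 g.

238.7 g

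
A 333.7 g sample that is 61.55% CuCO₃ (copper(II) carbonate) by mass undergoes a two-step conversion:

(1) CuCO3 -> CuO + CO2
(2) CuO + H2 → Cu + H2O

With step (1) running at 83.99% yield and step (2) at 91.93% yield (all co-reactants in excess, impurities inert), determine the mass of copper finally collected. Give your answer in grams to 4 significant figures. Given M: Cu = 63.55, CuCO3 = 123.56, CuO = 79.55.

Pure CuCO3 = 333.7 × 0.6155 = 205.39 g.
n(CuCO3) = 205.39 / 123.56 = 1.6623 mol.
Step 1 (CuCO3:CuO = 1:1): theoretical n(CuO) = 1.6623 mol; at 83.99% yield, n(CuO) = 1.3962 mol.
Step 2 (CuO:Cu = 1:1): theoretical n(Cu) = 1.3962 mol, so theoretical mass = 1.3962 × 63.55 = 88.726 g.
At 91.93% yield, actual mass of Cu = 88.726 × 0.9193 = 81.566 g.

81.57 g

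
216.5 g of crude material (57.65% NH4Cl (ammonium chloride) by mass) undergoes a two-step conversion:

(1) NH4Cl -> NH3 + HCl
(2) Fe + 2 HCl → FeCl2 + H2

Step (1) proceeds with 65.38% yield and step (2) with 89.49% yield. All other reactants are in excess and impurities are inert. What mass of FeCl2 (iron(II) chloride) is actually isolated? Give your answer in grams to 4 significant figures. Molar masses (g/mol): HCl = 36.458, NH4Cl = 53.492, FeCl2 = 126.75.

86.52 g

Pure NH4Cl = 216.5 × 0.5765 = 124.81 g.
n(NH4Cl) = 124.81 / 53.492 = 2.3333 mol.
Step 1 (NH4Cl:HCl = 1:1): theoretical n(HCl) = 2.3333 mol; at 65.38% yield, n(HCl) = 1.5255 mol.
Step 2 (HCl:FeCl2 = 2:1): theoretical n(FeCl2) = 0.76275 mol, so theoretical mass = 0.76275 × 126.75 = 96.679 g.
At 89.49% yield, actual mass of FeCl2 = 96.679 × 0.8949 = 86.518 g.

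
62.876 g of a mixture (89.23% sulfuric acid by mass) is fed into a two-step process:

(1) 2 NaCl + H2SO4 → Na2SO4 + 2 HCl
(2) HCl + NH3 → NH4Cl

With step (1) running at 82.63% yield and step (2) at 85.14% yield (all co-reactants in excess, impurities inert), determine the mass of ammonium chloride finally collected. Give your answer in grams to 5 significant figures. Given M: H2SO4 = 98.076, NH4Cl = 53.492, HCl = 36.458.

43.055 g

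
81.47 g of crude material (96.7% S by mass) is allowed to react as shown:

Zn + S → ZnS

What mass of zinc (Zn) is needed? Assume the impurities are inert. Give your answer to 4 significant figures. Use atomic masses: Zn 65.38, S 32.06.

160.7 g

Mass of pure S = 81.47 g × 0.967 = 78.781 g.
M(S) = 32.06 g/mol.
M(Zn) = 65.38 g/mol.
n(S) = 78.781 g / 32.06 g/mol = 2.4573 mol.
From the equation the S:Zn mole ratio is 1:1, so n(Zn) = 2.4573 × 1/1 = 2.4573 mol.
Mass of Zn = 2.4573 mol × 65.38 g/mol = 160.66 g.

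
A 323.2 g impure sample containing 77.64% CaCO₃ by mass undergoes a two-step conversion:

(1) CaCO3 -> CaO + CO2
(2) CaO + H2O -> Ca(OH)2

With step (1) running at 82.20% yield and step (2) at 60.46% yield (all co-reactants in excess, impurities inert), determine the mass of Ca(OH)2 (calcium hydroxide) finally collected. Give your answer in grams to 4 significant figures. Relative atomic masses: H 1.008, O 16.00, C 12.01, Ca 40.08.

92.32 g

Pure CaCO3 = 323.2 × 0.7764 = 250.93 g.
M(CaCO3) = 40.08 + 12.01 + 3(16.00) = 100.09 g/mol.
M(Ca(OH)2) = 40.08 + 2(16.00) + 2(1.008) = 74.096 g/mol.
n(CaCO3) = 250.93 / 100.09 = 2.5071 mol.
Step 1 (CaCO3:CaO = 1:1): theoretical n(CaO) = 2.5071 mol; at 82.20% yield, n(CaO) = 2.0608 mol.
Step 2 (CaO:Ca(OH)2 = 1:1): theoretical n(Ca(OH)2) = 2.0608 mol, so theoretical mass = 2.0608 × 74.096 = 152.70 g.
At 60.46% yield, actual mass of Ca(OH)2 = 152.70 × 0.6046 = 92.321 g.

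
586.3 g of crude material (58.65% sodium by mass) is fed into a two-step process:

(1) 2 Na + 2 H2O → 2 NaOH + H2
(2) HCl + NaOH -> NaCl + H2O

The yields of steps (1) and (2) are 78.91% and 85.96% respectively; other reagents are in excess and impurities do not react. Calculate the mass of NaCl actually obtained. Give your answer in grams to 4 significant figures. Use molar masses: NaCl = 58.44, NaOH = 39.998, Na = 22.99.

592.9 g

Pure Na = 586.3 × 0.5865 = 343.86 g.
n(Na) = 343.86 / 22.99 = 14.957 mol.
Step 1 (Na:NaOH = 2:2): theoretical n(NaOH) = 14.957 mol; at 78.91% yield, n(NaOH) = 11.803 mol.
Step 2 (NaOH:NaCl = 1:1): theoretical n(NaCl) = 11.803 mol, so theoretical mass = 11.803 × 58.44 = 689.75 g.
At 85.96% yield, actual mass of NaCl = 689.75 × 0.8596 = 592.91 g.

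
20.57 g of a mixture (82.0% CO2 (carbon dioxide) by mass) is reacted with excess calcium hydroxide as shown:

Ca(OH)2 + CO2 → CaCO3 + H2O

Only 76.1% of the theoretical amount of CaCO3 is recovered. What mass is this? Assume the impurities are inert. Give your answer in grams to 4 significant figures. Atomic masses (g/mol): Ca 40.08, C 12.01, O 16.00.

Pure CO2 available = 20.57 g × 0.820 = 16.867 g.
M(CO2) = 12.01 + 2(16.00) = 44.01 g/mol.
M(CaCO3) = 40.08 + 12.01 + 3(16.00) = 100.09 g/mol.
n(CO2) = 16.867 g / 44.01 g/mol = 0.38326 mol.
From the equation the CO2:CaCO3 mole ratio is 1:1, so n(CaCO3) = 0.38326 × 1/1 = 0.38326 mol.
Mass of CaCO3 = 0.38326 mol × 100.09 g/mol = 38.361 g.
Actual mass collected = 38.361 g × 0.761 = 29.193 g.

29.19 g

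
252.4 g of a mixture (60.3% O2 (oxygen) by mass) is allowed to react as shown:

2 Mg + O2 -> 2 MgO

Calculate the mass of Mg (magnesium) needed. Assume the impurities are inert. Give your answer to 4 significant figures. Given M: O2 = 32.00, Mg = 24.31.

231.2 g

Mass of pure O2 = 252.4 g × 0.603 = 152.20 g.
n(O2) = 152.20 g / 32.00 g/mol = 4.7562 mol.
From the equation the O2:Mg mole ratio is 1:2, so n(Mg) = 4.7562 × 2/1 = 9.5123 mol.
Mass of Mg = 9.5123 mol × 24.31 g/mol = 231.24 g.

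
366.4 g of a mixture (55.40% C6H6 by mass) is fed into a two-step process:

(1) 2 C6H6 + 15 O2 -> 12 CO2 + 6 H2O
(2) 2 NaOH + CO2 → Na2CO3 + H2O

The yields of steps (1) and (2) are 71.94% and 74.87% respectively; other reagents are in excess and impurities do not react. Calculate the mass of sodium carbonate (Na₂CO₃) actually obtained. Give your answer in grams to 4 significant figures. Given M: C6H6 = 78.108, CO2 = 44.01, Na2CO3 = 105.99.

890.2 g

Pure C6H6 = 366.4 × 0.5540 = 202.99 g.
n(C6H6) = 202.99 / 78.108 = 2.5988 mol.
Step 1 (C6H6:CO2 = 2:12): theoretical n(CO2) = 15.593 mol; at 71.94% yield, n(CO2) = 11.217 mol.
Step 2 (CO2:Na2CO3 = 1:1): theoretical n(Na2CO3) = 11.217 mol, so theoretical mass = 11.217 × 105.99 = 1188.9 g.
At 74.87% yield, actual mass of Na2CO3 = 1188.9 × 0.7487 = 890.15 g.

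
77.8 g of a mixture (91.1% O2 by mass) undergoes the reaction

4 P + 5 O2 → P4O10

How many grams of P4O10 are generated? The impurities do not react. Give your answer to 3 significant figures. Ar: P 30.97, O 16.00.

126 g

Mass of pure O2 = 77.8 g × 0.911 = 70.88 g.
M(O2) = 2(16.00) = 32.00 g/mol.
M(P4O10) = 4(30.97) + 10(16.00) = 283.88 g/mol.
n(O2) = 70.88 g / 32.00 g/mol = 2.215 mol.
From the equation the O2:P4O10 mole ratio is 5:1, so n(P4O10) = 2.215 × 1/5 = 0.4430 mol.
Mass of P4O10 = 0.4430 mol × 283.88 g/mol = 125.8 g.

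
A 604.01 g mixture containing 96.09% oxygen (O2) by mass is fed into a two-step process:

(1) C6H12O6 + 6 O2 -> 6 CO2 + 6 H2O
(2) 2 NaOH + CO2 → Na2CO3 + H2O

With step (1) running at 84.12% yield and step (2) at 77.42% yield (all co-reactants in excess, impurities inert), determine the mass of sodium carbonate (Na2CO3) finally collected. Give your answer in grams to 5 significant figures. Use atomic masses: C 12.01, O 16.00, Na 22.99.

1252.0 g

Pure O2 = 604.01 × 0.9609 = 580.393 g.
M(O2) = 2(16.00) = 32.00 g/mol.
M(Na2CO3) = 2(22.99) + 12.01 + 3(16.00) = 105.99 g/mol.
n(O2) = 580.393 / 32.00 = 18.1373 mol.
Step 1 (O2:CO2 = 6:6): theoretical n(CO2) = 18.1373 mol; at 84.12% yield, n(CO2) = 15.2571 mol.
Step 2 (CO2:Na2CO3 = 1:1): theoretical n(Na2CO3) = 15.2571 mol, so theoretical mass = 15.2571 × 105.99 = 1617.10 g.
At 77.42% yield, actual mass of Na2CO3 = 1617.10 × 0.7742 = 1251.96 g.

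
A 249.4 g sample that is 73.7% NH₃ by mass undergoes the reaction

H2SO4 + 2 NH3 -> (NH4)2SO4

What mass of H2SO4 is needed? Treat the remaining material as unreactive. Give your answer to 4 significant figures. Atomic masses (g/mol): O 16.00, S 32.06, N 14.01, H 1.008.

529.2 g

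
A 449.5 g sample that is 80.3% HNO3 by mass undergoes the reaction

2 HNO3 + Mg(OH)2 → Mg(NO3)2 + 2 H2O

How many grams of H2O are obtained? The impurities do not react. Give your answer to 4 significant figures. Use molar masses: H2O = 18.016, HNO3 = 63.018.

103.2 g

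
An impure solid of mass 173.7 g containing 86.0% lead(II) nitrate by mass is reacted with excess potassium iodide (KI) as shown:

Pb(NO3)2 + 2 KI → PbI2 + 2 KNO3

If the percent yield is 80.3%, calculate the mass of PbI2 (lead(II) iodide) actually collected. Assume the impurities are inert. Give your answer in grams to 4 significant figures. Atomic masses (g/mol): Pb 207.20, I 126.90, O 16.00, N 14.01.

Pure Pb(NO3)2 available = 173.7 g × 0.860 = 149.38 g.
M(Pb(NO3)2) = 207.20 + 2(14.01) + 6(16.00) = 331.22 g/mol.
M(PbI2) = 207.20 + 2(126.90) = 461.00 g/mol.
n(Pb(NO3)2) = 149.38 g / 331.22 g/mol = 0.45101 mol.
From the equation the Pb(NO3)2:PbI2 mole ratio is 1:1, so n(PbI2) = 0.45101 × 1/1 = 0.45101 mol.
Mass of PbI2 = 0.45101 mol × 461.00 g/mol = 207.91 g.
Actual mass collected = 207.91 g × 0.803 = 166.95 g.

167.0 g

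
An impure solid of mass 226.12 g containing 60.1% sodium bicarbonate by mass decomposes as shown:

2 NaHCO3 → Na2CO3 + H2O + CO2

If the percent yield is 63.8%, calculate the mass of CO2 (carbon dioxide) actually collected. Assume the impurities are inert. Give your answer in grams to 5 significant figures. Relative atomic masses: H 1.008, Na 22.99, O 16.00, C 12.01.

Pure NaHCO3 available = 226.12 g × 0.601 = 135.898 g.
M(NaHCO3) = 22.99 + 1.008 + 12.01 + 3(16.00) = 84.008 g/mol.
M(CO2) = 12.01 + 2(16.00) = 44.01 g/mol.
n(NaHCO3) = 135.898 g / 84.008 g/mol = 1.61768 mol.
From the equation the NaHCO3:CO2 mole ratio is 2:1, so n(CO2) = 1.61768 × 1/2 = 0.808840 mol.
Mass of CO2 = 0.808840 mol × 44.01 g/mol = 35.5971 g.
Actual mass collected = 35.5971 g × 0.638 = 22.7109 g.

22.711 g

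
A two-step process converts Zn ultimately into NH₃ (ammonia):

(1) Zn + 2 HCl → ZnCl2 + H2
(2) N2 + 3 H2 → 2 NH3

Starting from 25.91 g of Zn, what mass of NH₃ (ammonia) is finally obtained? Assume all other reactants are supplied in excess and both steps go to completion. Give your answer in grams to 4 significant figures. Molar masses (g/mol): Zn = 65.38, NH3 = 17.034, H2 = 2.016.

n(Zn) = 25.910 / 65.38 = 0.39630 mol.
Step 1 gives a 1:1 ratio of Zn to H2, so n(H2) = 0.39630 mol.
In step 2 the H2:NH3 ratio is 3:2, so n(NH3) = 0.26420 mol.
Mass of NH3 = 0.26420 × 17.034 = 4.5004 g.

4.500 g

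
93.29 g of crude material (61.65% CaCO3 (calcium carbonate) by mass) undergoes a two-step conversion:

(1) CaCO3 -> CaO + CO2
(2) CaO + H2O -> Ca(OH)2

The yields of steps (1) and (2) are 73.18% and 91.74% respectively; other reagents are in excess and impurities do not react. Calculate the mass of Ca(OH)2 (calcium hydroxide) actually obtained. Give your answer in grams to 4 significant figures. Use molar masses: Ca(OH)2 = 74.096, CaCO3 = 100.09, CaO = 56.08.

28.58 g

Pure CaCO3 = 93.29 × 0.6165 = 57.513 g.
n(CaCO3) = 57.513 / 100.09 = 0.57462 mol.
Step 1 (CaCO3:CaO = 1:1): theoretical n(CaO) = 0.57462 mol; at 73.18% yield, n(CaO) = 0.42050 mol.
Step 2 (CaO:Ca(OH)2 = 1:1): theoretical n(Ca(OH)2) = 0.42050 mol, so theoretical mass = 0.42050 × 74.096 = 31.158 g.
At 91.74% yield, actual mass of Ca(OH)2 = 31.158 × 0.9174 = 28.584 g.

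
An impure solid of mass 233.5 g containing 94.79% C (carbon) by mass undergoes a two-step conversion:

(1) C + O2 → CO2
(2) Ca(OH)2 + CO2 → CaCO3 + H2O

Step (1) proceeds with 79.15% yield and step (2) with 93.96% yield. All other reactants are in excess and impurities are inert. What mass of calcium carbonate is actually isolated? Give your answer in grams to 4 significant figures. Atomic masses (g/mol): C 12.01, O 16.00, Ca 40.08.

1372 g

Pure C = 233.5 × 0.9479 = 221.33 g.
M(C) = 12.01 g/mol.
M(CaCO3) = 40.08 + 12.01 + 3(16.00) = 100.09 g/mol.
n(C) = 221.33 / 12.01 = 18.429 mol.
Step 1 (C:CO2 = 1:1): theoretical n(CO2) = 18.429 mol; at 79.15% yield, n(CO2) = 14.587 mol.
Step 2 (CO2:CaCO3 = 1:1): theoretical n(CaCO3) = 14.587 mol, so theoretical mass = 14.587 × 100.09 = 1460.0 g.
At 93.96% yield, actual mass of CaCO3 = 1460.0 × 0.9396 = 1371.8 g.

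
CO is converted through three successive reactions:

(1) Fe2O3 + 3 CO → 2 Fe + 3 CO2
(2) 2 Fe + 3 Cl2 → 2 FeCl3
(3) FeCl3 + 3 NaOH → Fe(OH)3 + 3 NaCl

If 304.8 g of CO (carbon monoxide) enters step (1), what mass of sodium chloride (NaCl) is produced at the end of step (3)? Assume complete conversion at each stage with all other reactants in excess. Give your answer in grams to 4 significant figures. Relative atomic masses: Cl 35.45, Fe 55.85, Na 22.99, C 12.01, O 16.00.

M(CO) = 12.01 + 16.00 = 28.01 g/mol.
M(NaCl) = 22.99 + 35.45 = 58.44 g/mol.
n(CO) = 304.8 / 28.01 = 10.882 mol.
Reaction (1): CO→Fe ratio 3:2 ⇒ n(Fe) = 7.2546 mol.
Reaction (2): Fe→FeCl3 ratio 2:2 ⇒ n(FeCl3) = 7.2546 mol.
Reaction (3): FeCl3→NaCl ratio 1:3 ⇒ n(NaCl) = 21.764 mol.
Mass of NaCl = 21.764 × 58.44 = 1271.9 g.

1272 g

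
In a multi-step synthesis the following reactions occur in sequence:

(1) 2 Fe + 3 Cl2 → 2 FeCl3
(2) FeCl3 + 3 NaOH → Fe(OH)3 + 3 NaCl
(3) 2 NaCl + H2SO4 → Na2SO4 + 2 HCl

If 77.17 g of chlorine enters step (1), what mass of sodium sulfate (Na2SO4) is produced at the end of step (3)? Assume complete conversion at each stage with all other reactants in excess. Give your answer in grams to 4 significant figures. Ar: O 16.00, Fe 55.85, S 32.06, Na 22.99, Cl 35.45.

154.6 g

M(Cl2) = 2(35.45) = 70.90 g/mol.
M(Na2SO4) = 2(22.99) + 32.06 + 4(16.00) = 142.04 g/mol.
n(Cl2) = 77.17 / 70.90 = 1.0884 mol.
Reaction (1): Cl2→FeCl3 ratio 3:2 ⇒ n(FeCl3) = 0.72562 mol.
Reaction (2): FeCl3→NaCl ratio 1:3 ⇒ n(NaCl) = 2.1769 mol.
Reaction (3): NaCl→Na2SO4 ratio 2:1 ⇒ n(Na2SO4) = 1.0884 mol.
Mass of Na2SO4 = 1.0884 × 142.04 = 154.60 g.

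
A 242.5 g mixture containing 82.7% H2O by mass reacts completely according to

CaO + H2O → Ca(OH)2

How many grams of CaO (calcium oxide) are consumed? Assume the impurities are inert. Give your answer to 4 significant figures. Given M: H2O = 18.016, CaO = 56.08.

624.3 g

Mass of pure H2O = 242.5 g × 0.827 = 200.55 g.
n(H2O) = 200.55 g / 18.016 g/mol = 11.132 mol.
From the equation the H2O:CaO mole ratio is 1:1, so n(CaO) = 11.132 × 1/1 = 11.132 mol.
Mass of CaO = 11.132 mol × 56.08 g/mol = 624.26 g.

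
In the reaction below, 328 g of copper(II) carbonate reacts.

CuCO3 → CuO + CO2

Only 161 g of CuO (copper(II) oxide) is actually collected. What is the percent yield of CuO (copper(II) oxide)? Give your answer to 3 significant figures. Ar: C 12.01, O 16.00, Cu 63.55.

M(CuCO3) = 63.55 + 12.01 + 3(16.00) = 123.56 g/mol.
M(CuO) = 63.55 + 16.00 = 79.55 g/mol.
n(CuCO3) = 328.0 g / 123.56 g/mol = 2.655 mol.
From the equation the CuCO3:CuO mole ratio is 1:1, so n(CuO) = 2.655 × 1/1 = 2.655 mol.
Mass of CuO = 2.655 mol × 79.55 g/mol = 211.2 g.
This is the theoretical yield. Percent yield = 161 g / 211.2 g × 100% = 76.24%.

76.2 %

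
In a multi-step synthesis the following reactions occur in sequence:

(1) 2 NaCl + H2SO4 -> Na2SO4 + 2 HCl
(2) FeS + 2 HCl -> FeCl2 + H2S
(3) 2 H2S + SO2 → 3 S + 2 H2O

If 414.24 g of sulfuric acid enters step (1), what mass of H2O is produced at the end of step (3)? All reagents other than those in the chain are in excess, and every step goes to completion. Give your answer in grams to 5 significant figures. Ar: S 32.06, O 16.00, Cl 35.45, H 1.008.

M(H2SO4) = 2(1.008) + 32.06 + 4(16.00) = 98.076 g/mol.
M(H2O) = 2(1.008) + 16.00 = 18.016 g/mol.
n(H2SO4) = 414.24 / 98.076 = 4.22366 mol.
Reaction (1): H2SO4→HCl ratio 1:2 ⇒ n(HCl) = 8.44733 mol.
Reaction (2): HCl→H2S ratio 2:1 ⇒ n(H2S) = 4.22366 mol.
Reaction (3): H2S→H2O ratio 2:2 ⇒ n(H2O) = 4.22366 mol.
Mass of H2O = 4.22366 × 18.016 = 76.0935 g.

76.094 g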